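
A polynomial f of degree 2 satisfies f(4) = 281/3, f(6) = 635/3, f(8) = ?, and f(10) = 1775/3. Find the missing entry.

1133/3

The 3 known points determine the degree-2 polynomial uniquely.
Write f(t) = at^2 + bt + c. Substituting each data point gives a linear system:
  16a + 4b + c = 281/3
  36a + 6b + c = 635/3
  100a + 10b + c = 1775/3
Solving the system yields a = 6, b = -1, c = 5/3.
So f(t) = 6t² - t + 5/3.
Then f(8) = 1133/3.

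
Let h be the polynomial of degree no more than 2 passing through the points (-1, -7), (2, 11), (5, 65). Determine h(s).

Using the Lagrange interpolation formula with nodes -1, 2, 5:
  L_0(s) = (s - 2)(s - 5) / 18
  L_1(s) = (s + 1)(s - 5) / -9
  L_2(s) = (s + 1)(s - 2) / 18
Then h(s) = -7·L_0(s) + 11·L_1(s) + 65·L_2(s).
Expanding and collecting terms gives h(s) = 2s^2 + 4s - 5.
Check: h(-1) = -7. ✓

h(s) = 2s^2 + 4s - 5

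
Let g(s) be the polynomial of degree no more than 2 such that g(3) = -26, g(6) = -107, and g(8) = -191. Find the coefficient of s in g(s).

Write g(s) = as^2 + bs + c. Substituting each data point gives a linear system:
  9a + 3b + c = -26
  36a + 6b + c = -107
  64a + 8b + c = -191
Solving the system yields a = -3, b = 0, c = 1.
So g(s) = -3s² + 1.
The coefficient of s is 0.

0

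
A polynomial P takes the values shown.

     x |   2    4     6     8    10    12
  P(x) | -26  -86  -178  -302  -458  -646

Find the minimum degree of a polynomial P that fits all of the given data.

Forward differences of the values at x = 2, 4, 6, 8, 10, 12:
  P  : -26  -86  -178  -302  -458  -646
  Δ  : -60  -92  -124  -156  -188
  Δ^2: -32  -32  -32  -32
  Δ^3: 0  0  0
  Δ^4: 0  0
  Δ^5: 0
The second differences are constant (-32) and nonzero, while all higher differences vanish, so the minimal degree is 2.

2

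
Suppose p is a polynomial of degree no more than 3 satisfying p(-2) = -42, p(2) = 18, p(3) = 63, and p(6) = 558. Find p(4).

Write p(n) = an^3 + bn^2 + cn + d. Substituting each data point gives a linear system:
  -8a + 4b - 2c + d = -42
  8a + 4b + 2c + d = 18
  27a + 9b + 3c + d = 63
  216a + 36b + 6c + d = 558
Solving the system yields a = 3, b = -3, c = 3, d = 0.
So p(n) = 3n³ - 3n² + 3n.
Then p(4) = 156.

156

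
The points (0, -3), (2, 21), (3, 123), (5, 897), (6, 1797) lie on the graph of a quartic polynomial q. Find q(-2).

Write q(n) = an^4 + bn^3 + cn^2 + dn + e. Substituting each data point gives a linear system:
  e = -3
  16a + 8b + 4c + 2d + e = 21
  81a + 27b + 9c + 3d + e = 123
  625a + 125b + 25c + 5d + e = 897
  1296a + 216b + 36c + 6d + e = 1797
Solving the system yields a = 1, b = 3, c = -4, d = 0, e = -3.
So q(n) = n^4 + 3n^3 - 4n^2 - 3.
Then q(-2) = -27.

-27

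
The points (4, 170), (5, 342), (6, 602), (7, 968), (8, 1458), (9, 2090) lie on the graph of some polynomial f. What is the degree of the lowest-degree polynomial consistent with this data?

Forward differences of the values at n = 4, 5, 6, 7, 8, 9:
  f  : 170  342  602  968  1458  2090
  Δ  : 172  260  366  490  632
  Δ^2: 88  106  124  142
  Δ^3: 18  18  18
  Δ^4: 0  0
  Δ^5: 0
The third differences are constant (18) and nonzero, while all higher differences vanish, so the minimal degree is 3.

3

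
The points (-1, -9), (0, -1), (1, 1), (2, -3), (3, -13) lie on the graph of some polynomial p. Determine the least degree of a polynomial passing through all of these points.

2

Forward differences of the values at n = -1, 0, 1, 2, 3:
  p  : -9  -1  1  -3  -13
  Δ  : 8  2  -4  -10
  Δ^2: -6  -6  -6
  Δ^3: 0  0
  Δ^4: 0
The second differences are constant (-6) and nonzero, while all higher differences vanish, so the minimal degree is 2.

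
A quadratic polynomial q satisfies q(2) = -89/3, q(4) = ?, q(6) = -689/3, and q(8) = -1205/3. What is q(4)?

The 3 known points determine the degree-2 polynomial uniquely.
Write q(s) = as^2 + bs + c. Substituting each data point gives a linear system:
  4a + 2b + c = -89/3
  36a + 6b + c = -689/3
  64a + 8b + c = -1205/3
Solving the system yields a = -6, b = -2, c = -5/3.
So q(s) = -6s^2 - 2s - 5/3.
Then q(4) = -317/3.

-317/3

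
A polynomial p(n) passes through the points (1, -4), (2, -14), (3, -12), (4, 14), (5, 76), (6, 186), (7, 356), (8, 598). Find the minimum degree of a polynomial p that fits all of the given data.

3

Forward differences of the values at n = 1, 2, 3, 4, 5, 6, 7, 8:
  p  : -4  -14  -12  14  76  186  356  598
  Δ  : -10  2  26  62  110  170  242
  Δ^2: 12  24  36  48  60  72
  Δ^3: 12  12  12  12  12
  Δ^4: 0  0  0  0
  Δ^5: 0  0  0
  Δ^6: 0  0
  Δ^7: 0
The third differences are constant (12) and nonzero, while all higher differences vanish, so the minimal degree is 3.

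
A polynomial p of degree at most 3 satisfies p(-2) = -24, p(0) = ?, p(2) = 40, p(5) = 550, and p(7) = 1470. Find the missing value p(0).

0

The 4 known points determine the degree-3 polynomial uniquely.
Write p(t) = at^3 + bt^2 + ct + d. Substituting each data point gives a linear system:
  -8a + 4b - 2c + d = -24
  8a + 4b + 2c + d = 40
  125a + 25b + 5c + d = 550
  343a + 49b + 7c + d = 1470
Solving the system yields a = 4, b = 2, c = 0, d = 0.
So p(t) = 4t^3 + 2t^2.
Then p(0) = 0.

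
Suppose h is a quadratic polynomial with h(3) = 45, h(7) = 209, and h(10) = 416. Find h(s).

h(s) = 4s^2 + s + 6

Write h(s) = as^2 + bs + c. Substituting each data point gives a linear system:
  9a + 3b + c = 45
  49a + 7b + c = 209
  100a + 10b + c = 416
Solving the system yields a = 4, b = 1, c = 6.
So h(s) = 4s² + s + 6.
Check: h(3) = 45. ✓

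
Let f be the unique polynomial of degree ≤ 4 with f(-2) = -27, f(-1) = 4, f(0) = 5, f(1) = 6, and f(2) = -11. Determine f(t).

f(t) = -2t^4 + t^3 + 2t^2 + 5

Using the Lagrange interpolation formula with nodes -2, -1, 0, 1, 2:
  L_0(t) = (t + 1)t(t - 1)(t - 2) / 24
  L_1(t) = (t + 2)t(t - 1)(t - 2) / -6
  L_2(t) = (t + 2)(t + 1)(t - 1)(t - 2) / 4
  L_3(t) = (t + 2)(t + 1)t(t - 2) / -6
  L_4(t) = (t + 2)(t + 1)t(t - 1) / 24
Then f(t) = -27·L_0(t) + 4·L_1(t) + 5·L_2(t) + 6·L_3(t) - 11·L_4(t).
Expanding and collecting terms gives f(t) = -2t^4 + t^3 + 2t^2 + 5.
Check: f(1) = 6. ✓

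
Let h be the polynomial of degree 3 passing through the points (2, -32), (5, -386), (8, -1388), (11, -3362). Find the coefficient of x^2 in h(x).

-6

Write h(x) = ax^3 + bx^2 + cx + d. Substituting each data point gives a linear system:
  8a + 4b + 2c + d = -32
  125a + 25b + 5c + d = -386
  512a + 64b + 8c + d = -1388
  1331a + 121b + 11c + d = -3362
Solving the system yields a = -2, b = -6, c = 2, d = 4.
So h(x) = -2x^3 - 6x^2 + 2x + 4.
The coefficient of x^2 is -6.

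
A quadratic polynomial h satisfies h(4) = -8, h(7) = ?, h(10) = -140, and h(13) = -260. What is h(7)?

On equispaced nodes a degree-2 polynomial has vanishing third forward difference, so
  - h(4) + 3·h(7) - 3·h(10) + h(13) = 0.
Substituting the known values and solving for h(7):
  3·h(7) = -168
  h(7) = -56.

-56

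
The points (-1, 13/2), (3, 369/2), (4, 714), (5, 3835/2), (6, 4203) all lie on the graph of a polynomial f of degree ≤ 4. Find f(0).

0

Write f(x) = ax^4 + bx^3 + cx^2 + dx + e. Substituting each data point gives a linear system:
  a - b + c - d + e = 13/2
  81a + 27b + 9c + 3d + e = 369/2
  256a + 64b + 16c + 4d + e = 714
  625a + 125b + 25c + 5d + e = 3835/2
  1296a + 216b + 36c + 6d + e = 4203
Solving the system yields a = 4, b = -4, c = -3, d = -3/2, e = 0.
So f(x) = 4x^4 - 4x^3 - 3x^2 - (3/2)x.
Then f(0) = 0.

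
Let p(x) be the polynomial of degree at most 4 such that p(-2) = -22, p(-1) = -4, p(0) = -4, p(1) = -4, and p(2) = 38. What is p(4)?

536

Write p(x) = ax^4 + bx^3 + cx^2 + dx + e. Substituting each data point gives a linear system:
  16a - 8b + 4c - 2d + e = -22
  a - b + c - d + e = -4
  e = -4
  a + b + c + d + e = -4
  16a + 8b + 4c + 2d + e = 38
Solving the system yields a = 1, b = 5, c = -1, d = -5, e = -4.
So p(x) = x^4 + 5x^3 - x^2 - 5x - 4.
Then p(4) = 536.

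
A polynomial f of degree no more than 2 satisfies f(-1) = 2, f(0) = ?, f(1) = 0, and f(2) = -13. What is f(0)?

5

The 3 known points determine the degree-2 polynomial uniquely.
Write f(u) = au^2 + bu + c. Substituting each data point gives a linear system:
  a - b + c = 2
  a + b + c = 0
  4a + 2b + c = -13
Solving the system yields a = -4, b = -1, c = 5.
So f(u) = -4u² - u + 5.
Then f(0) = 5.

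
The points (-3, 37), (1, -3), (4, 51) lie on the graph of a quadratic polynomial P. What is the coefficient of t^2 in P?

Write P(t) = at^2 + bt + c. Substituting each data point gives a linear system:
  9a - 3b + c = 37
  a + b + c = -3
  16a + 4b + c = 51
Solving the system yields a = 4, b = -2, c = -5.
So P(t) = 4t^2 - 2t - 5.
The leading coefficient is 4.

4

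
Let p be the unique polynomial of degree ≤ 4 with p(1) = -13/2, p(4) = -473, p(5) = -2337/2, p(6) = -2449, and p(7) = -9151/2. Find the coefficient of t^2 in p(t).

2

Write p(t) = at^4 + bt^3 + ct^2 + dt + e. Substituting each data point gives a linear system:
  a + b + c + d + e = -13/2
  256a + 64b + 16c + 4d + e = -473
  625a + 125b + 25c + 5d + e = -2337/2
  1296a + 216b + 36c + 6d + e = -2449
  2401a + 343b + 49c + 7d + e = -9151/2
Solving the system yields a = -2, b = 1/2, c = 2, d = -6, e = -1.
So p(t) = -2t^4 + (1/2)t^3 + 2t^2 - 6t - 1.
The coefficient of t^2 is 2.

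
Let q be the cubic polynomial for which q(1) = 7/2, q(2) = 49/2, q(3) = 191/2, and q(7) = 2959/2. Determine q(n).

Using the Lagrange interpolation formula with nodes 1, 2, 3, 7:
  L_0(n) = (n - 2)(n - 3)(n - 7) / -12
  L_1(n) = (n - 1)(n - 3)(n - 7) / 5
  L_2(n) = (n - 1)(n - 2)(n - 7) / -8
  L_3(n) = (n - 1)(n - 2)(n - 3) / 120
Then q(n) = 7/2·L_0(n) + 49/2·L_1(n) + 191/2·L_2(n) + 2959/2·L_3(n).
Expanding and collecting terms gives q(n) = 5n^3 - 5n^2 + n + 5/2.
Check: q(7) = 2959/2. ✓

q(n) = 5n^3 - 5n^2 + n + 5/2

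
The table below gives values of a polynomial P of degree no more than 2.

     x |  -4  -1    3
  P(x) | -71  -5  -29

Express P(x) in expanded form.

P(x) = -4x^2 + 2x + 1

Using the Lagrange interpolation formula with nodes -4, -1, 3:
  L_0(x) = (x + 1)(x - 3) / 21
  L_1(x) = (x + 4)(x - 3) / -12
  L_2(x) = (x + 4)(x + 1) / 28
Then P(x) = -71·L_0(x) - 5·L_1(x) - 29·L_2(x).
Expanding and collecting terms gives P(x) = -4x^2 + 2x + 1.
Check: P(-1) = -5. ✓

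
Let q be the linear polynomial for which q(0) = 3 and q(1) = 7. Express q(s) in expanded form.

Write q(s) = as + b. Substituting each data point gives a linear system:
  b = 3
  a + b = 7
Solving the system yields a = 4, b = 3.
So q(s) = 4s + 3.
Check: q(0) = 3. ✓

q(s) = 4s + 3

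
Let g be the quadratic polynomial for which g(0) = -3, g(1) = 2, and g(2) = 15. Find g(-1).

Forward differences of the values at u = 0, 1, 2:
  g  : -3  2  15
  Δ  : 5  13
  Δ^2: 8
The second differences are constant, confirming degree 2.
Interpolating (Newton forward form) and evaluating at u = -1 gives g(-1) = 0.

0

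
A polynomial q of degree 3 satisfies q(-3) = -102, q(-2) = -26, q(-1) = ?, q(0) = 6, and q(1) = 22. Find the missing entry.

On equispaced nodes a degree-3 polynomial has vanishing fourth forward difference, so
  q(-3) - 4·q(-2) + 6·q(-1) - 4·q(0) + q(1) = 0.
Substituting the known values and solving for q(-1):
  6·q(-1) = 0
  q(-1) = 0.

0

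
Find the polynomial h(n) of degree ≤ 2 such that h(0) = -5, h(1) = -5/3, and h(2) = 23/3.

h(n) = 3n^2 + (1/3)n - 5

Using the Lagrange interpolation formula with nodes 0, 1, 2:
  L_0(n) = (n - 1)(n - 2) / 2
  L_1(n) = n(n - 2) / -1
  L_2(n) = n(n - 1) / 2
Then h(n) = -5·L_0(n) - 5/3·L_1(n) + 23/3·L_2(n).
Expanding and collecting terms gives h(n) = 3n² + (1/3)n - 5.
Check: h(2) = 23/3. ✓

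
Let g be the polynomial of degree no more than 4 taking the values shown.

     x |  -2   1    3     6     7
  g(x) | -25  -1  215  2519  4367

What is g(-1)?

Using the Lagrange interpolation formula with nodes -2, 1, 3, 6, 7:
  L_0(x) = (x - 1)(x - 3)(x - 6)(x - 7) / 1080
  L_1(x) = (x + 2)(x - 3)(x - 6)(x - 7) / -180
  L_2(x) = (x + 2)(x - 1)(x - 6)(x - 7) / 120
  L_3(x) = (x + 2)(x - 1)(x - 3)(x - 7) / -120
  L_4(x) = (x + 2)(x - 1)(x - 3)(x - 6) / 216
Then g(x) = -25·L_0(x) - 1·L_1(x) + 215·L_2(x) + 2519·L_3(x) + 4367·L_4(x).
Expanding and collecting terms gives g(x) = x^4 + 6x^3 - x^2 - 6x - 1.
Evaluating at x = -1: g(-1) = -1.

-1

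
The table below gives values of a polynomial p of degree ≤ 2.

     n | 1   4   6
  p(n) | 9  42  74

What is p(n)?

p(n) = n^2 + 6n + 2

Using the Lagrange interpolation formula with nodes 1, 4, 6:
  L_0(n) = (n - 4)(n - 6) / 15
  L_1(n) = (n - 1)(n - 6) / -6
  L_2(n) = (n - 1)(n - 4) / 10
Then p(n) = 9·L_0(n) + 42·L_1(n) + 74·L_2(n).
Expanding and collecting terms gives p(n) = n^2 + 6n + 2.
Check: p(6) = 74. ✓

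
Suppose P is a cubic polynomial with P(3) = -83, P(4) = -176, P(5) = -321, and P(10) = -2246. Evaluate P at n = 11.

-2955

Write P(n) = an^3 + bn^2 + cn + d. Substituting each data point gives a linear system:
  27a + 9b + 3c + d = -83
  64a + 16b + 4c + d = -176
  125a + 25b + 5c + d = -321
  1000a + 100b + 10c + d = -2246
Solving the system yields a = -2, b = -2, c = -5, d = 4.
So P(n) = -2n^3 - 2n^2 - 5n + 4.
Then P(11) = -2955.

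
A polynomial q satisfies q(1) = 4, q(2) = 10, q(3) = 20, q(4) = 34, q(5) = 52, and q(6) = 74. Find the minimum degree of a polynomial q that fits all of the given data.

2

Forward differences of the values at t = 1, 2, 3, 4, 5, 6:
  q  : 4  10  20  34  52  74
  Δ  : 6  10  14  18  22
  Δ^2: 4  4  4  4
  Δ^3: 0  0  0
  Δ^4: 0  0
  Δ^5: 0
The second differences are constant (4) and nonzero, while all higher differences vanish, so the minimal degree is 2.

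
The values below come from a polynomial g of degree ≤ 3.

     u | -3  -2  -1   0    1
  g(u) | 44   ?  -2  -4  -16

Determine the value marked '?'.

The 4 known points determine the degree-3 polynomial uniquely.
Write g(u) = au^3 + bu^2 + cu + d. Substituting each data point gives a linear system:
  -27a + 9b - 3c + d = 44
  -a + b - c + d = -2
  d = -4
  a + b + c + d = -16
Solving the system yields a = -3, b = -5, c = -4, d = -4.
So g(u) = -3u³ - 5u² - 4u - 4.
Then g(-2) = 8.

8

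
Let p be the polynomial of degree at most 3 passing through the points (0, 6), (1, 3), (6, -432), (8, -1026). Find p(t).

Using the Lagrange interpolation formula with nodes 0, 1, 6, 8:
  L_0(t) = (t - 1)(t - 6)(t - 8) / -48
  L_1(t) = t(t - 6)(t - 8) / 35
  L_2(t) = t(t - 1)(t - 8) / -60
  L_3(t) = t(t - 1)(t - 6) / 112
Then p(t) = 6·L_0(t) + 3·L_1(t) - 432·L_2(t) - 1026·L_3(t).
Expanding and collecting terms gives p(t) = -2t^3 - t + 6.
Check: p(6) = -432. ✓

p(t) = -2t^3 - t + 6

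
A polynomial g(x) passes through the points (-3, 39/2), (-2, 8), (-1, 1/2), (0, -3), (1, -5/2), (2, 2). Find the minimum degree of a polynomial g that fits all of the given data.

2

Forward differences of the values at x = -3, -2, -1, 0, 1, 2:
  g  : 39/2  8  1/2  -3  -5/2  2
  Δ  : -23/2  -15/2  -7/2  1/2  9/2
  Δ^2: 4  4  4  4
  Δ^3: 0  0  0
  Δ^4: 0  0
  Δ^5: 0
The second differences are constant (4) and nonzero, while all higher differences vanish, so the minimal degree is 2.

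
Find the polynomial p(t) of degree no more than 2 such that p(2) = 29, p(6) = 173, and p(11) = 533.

p(t) = 4t^2 + 4t + 5

Using the Lagrange interpolation formula with nodes 2, 6, 11:
  L_0(t) = (t - 6)(t - 11) / 36
  L_1(t) = (t - 2)(t - 11) / -20
  L_2(t) = (t - 2)(t - 6) / 45
Then p(t) = 29·L_0(t) + 173·L_1(t) + 533·L_2(t).
Expanding and collecting terms gives p(t) = 4t^2 + 4t + 5.
Check: p(2) = 29. ✓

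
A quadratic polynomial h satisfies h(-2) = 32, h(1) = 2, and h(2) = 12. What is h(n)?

Using the Lagrange interpolation formula with nodes -2, 1, 2:
  L_0(n) = (n - 1)(n - 2) / 12
  L_1(n) = (n + 2)(n - 2) / -3
  L_2(n) = (n + 2)(n - 1) / 4
Then h(n) = 32·L_0(n) + 2·L_1(n) + 12·L_2(n).
Expanding and collecting terms gives h(n) = 5n^2 - 5n + 2.
Check: h(1) = 2. ✓

h(n) = 5n^2 - 5n + 2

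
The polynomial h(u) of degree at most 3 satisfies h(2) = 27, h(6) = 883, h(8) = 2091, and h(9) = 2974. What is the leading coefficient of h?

4

Write h(u) = au^3 + bu^2 + cu + d. Substituting each data point gives a linear system:
  8a + 4b + 2c + d = 27
  216a + 36b + 6c + d = 883
  512a + 64b + 8c + d = 2091
  729a + 81b + 9c + d = 2974
Solving the system yields a = 4, b = 1, c = -2, d = -5.
So h(u) = 4u^3 + u^2 - 2u - 5.
The leading coefficient is 4.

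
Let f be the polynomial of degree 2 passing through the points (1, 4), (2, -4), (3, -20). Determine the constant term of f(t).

Write f(t) = at^2 + bt + c. Substituting each data point gives a linear system:
  a + b + c = 4
  4a + 2b + c = -4
  9a + 3b + c = -20
Solving the system yields a = -4, b = 4, c = 4.
So f(t) = -4t^2 + 4t + 4.
The constant term is 4.

4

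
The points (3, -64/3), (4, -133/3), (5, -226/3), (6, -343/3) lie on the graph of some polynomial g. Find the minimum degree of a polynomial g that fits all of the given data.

Forward differences of the values at u = 3, 4, 5, 6:
  g  : -64/3  -133/3  -226/3  -343/3
  Δ  : -23  -31  -39
  Δ^2: -8  -8
  Δ^3: 0
The second differences are constant (-8) and nonzero, while all higher differences vanish, so the minimal degree is 2.

2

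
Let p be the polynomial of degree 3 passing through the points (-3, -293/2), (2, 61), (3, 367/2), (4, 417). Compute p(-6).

-1243

Write p(n) = an^3 + bn^2 + cn + d. Substituting each data point gives a linear system:
  -27a + 9b - 3c + d = -293/2
  8a + 4b + 2c + d = 61
  27a + 9b + 3c + d = 367/2
  64a + 16b + 4c + d = 417
Solving the system yields a = 6, b = 3/2, c = 1, d = 5.
So p(n) = 6n^3 + (3/2)n^2 + n + 5.
Then p(-6) = -1243.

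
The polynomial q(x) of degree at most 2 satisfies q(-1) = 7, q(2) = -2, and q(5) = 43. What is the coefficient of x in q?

-6

Write q(x) = ax^2 + bx + c. Substituting each data point gives a linear system:
  a - b + c = 7
  4a + 2b + c = -2
  25a + 5b + c = 43
Solving the system yields a = 3, b = -6, c = -2.
So q(x) = 3x^2 - 6x - 2.
The coefficient of x is -6.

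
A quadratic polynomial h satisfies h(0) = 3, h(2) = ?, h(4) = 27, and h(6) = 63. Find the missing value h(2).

7

The 3 known points determine the degree-2 polynomial uniquely.
Write h(s) = as^2 + bs + c. Substituting each data point gives a linear system:
  c = 3
  16a + 4b + c = 27
  36a + 6b + c = 63
Solving the system yields a = 2, b = -2, c = 3.
So h(s) = 2s^2 - 2s + 3.
Then h(2) = 7.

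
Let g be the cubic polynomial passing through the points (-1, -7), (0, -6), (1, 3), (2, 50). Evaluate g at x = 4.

Forward differences of the values at x = -1, 0, 1, 2:
  g  : -7  -6  3  50
  Δ  : 1  9  47
  Δ^2: 8  38
  Δ^3: 30
The third differences are constant, confirming degree 3.
Interpolating (Newton forward form) and evaluating at x = 4 gives g(4) = 378.

378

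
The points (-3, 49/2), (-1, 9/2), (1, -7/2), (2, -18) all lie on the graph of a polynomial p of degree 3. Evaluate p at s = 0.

Using the Lagrange interpolation formula with nodes -3, -1, 1, 2:
  L_0(s) = (s + 1)(s - 1)(s - 2) / -40
  L_1(s) = (s + 3)(s - 1)(s - 2) / 12
  L_2(s) = (s + 3)(s + 1)(s - 2) / -8
  L_3(s) = (s + 3)(s + 1)(s - 1) / 15
Then p(s) = 49/2·L_0(s) + 9/2·L_1(s) - 7/2·L_2(s) - 18·L_3(s).
Expanding and collecting terms gives p(s) = -s³ - (3/2)s² - 3s + 2.
Evaluating at s = 0: p(0) = 2.

2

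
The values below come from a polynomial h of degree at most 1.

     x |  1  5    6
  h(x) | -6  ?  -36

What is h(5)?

The 2 known points determine the degree-1 polynomial uniquely.
Write h(x) = ax + b. Substituting each data point gives a linear system:
  a + b = -6
  6a + b = -36
Solving the system yields a = -6, b = 0.
So h(x) = -6x.
Then h(5) = -30.

-30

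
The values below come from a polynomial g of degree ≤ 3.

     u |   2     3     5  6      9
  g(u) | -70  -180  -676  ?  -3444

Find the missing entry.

-1110

The 4 known points determine the degree-3 polynomial uniquely.
Write g(u) = au^3 + bu^2 + cu + d. Substituting each data point gives a linear system:
  8a + 4b + 2c + d = -70
  27a + 9b + 3c + d = -180
  125a + 25b + 5c + d = -676
  729a + 81b + 9c + d = -3444
Solving the system yields a = -4, b = -6, c = -4, d = -6.
So g(u) = -4u³ - 6u² - 4u - 6.
Then g(6) = -1110.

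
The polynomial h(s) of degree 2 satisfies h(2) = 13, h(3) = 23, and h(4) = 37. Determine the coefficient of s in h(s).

Write h(s) = as^2 + bs + c. Substituting each data point gives a linear system:
  4a + 2b + c = 13
  9a + 3b + c = 23
  16a + 4b + c = 37
Solving the system yields a = 2, b = 0, c = 5.
So h(s) = 2s^2 + 5.
The coefficient of s is 0.

0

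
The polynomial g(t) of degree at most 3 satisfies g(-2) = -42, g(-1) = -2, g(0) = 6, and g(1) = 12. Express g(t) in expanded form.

g(t) = 5t^3 - t^2 + 2t + 6

Write g(t) = at^3 + bt^2 + ct + d. Substituting each data point gives a linear system:
  -8a + 4b - 2c + d = -42
  -a + b - c + d = -2
  d = 6
  a + b + c + d = 12
Solving the system yields a = 5, b = -1, c = 2, d = 6.
So g(t) = 5t³ - t² + 2t + 6.
Check: g(-1) = -2. ✓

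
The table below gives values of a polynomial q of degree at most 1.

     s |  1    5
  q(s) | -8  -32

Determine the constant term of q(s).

Write q(s) = as + b. Substituting each data point gives a linear system:
  a + b = -8
  5a + b = -32
Solving the system yields a = -6, b = -2.
So q(s) = -6s - 2.
The constant term is -2.

-2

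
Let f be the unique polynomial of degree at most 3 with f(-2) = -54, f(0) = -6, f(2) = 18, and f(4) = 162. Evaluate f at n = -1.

-18

Forward differences of the values at n = -2, 0, 2, 4:
  f  : -54  -6  18  162
  Δ  : 48  24  144
  Δ^2: -24  120
  Δ^3: 144
The third differences are constant, confirming degree 3.
Interpolating (Newton forward form) and evaluating at n = -1 gives f(-1) = -18.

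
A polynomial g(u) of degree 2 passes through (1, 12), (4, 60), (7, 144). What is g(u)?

Using the Lagrange interpolation formula with nodes 1, 4, 7:
  L_0(u) = (u - 4)(u - 7) / 18
  L_1(u) = (u - 1)(u - 7) / -9
  L_2(u) = (u - 1)(u - 4) / 18
Then g(u) = 12·L_0(u) + 60·L_1(u) + 144·L_2(u).
Expanding and collecting terms gives g(u) = 2u² + 6u + 4.
Check: g(1) = 12. ✓

g(u) = 2u^2 + 6u + 4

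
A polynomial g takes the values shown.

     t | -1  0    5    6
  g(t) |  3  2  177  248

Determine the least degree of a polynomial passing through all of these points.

Divided differences on the nodes -1, 0, 5, 6:
  order 0: 3  2  177  248
  order 1: -1  35  71
  order 2: 6  6
  order 3: 0
The order-2 divided differences are all 6 (nonzero) and every higher order vanishes, so the data lies on a polynomial of degree exactly 2.

2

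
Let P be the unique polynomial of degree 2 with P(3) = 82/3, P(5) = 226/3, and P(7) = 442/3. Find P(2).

Write P(x) = ax^2 + bx + c. Substituting each data point gives a linear system:
  9a + 3b + c = 82/3
  25a + 5b + c = 226/3
  49a + 7b + c = 442/3
Solving the system yields a = 3, b = 0, c = 1/3.
So P(x) = 3x^2 + 1/3.
Then P(2) = 37/3.

37/3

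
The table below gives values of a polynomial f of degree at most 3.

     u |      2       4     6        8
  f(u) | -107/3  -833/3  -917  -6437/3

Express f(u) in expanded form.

Write f(u) = au^3 + bu^2 + cu + d. Substituting each data point gives a linear system:
  8a + 4b + 2c + d = -107/3
  64a + 16b + 4c + d = -833/3
  216a + 36b + 6c + d = -917
  512a + 64b + 8c + d = -6437/3
Solving the system yields a = -4, b = -5/3, c = 1, d = 1.
So f(u) = -4u³ - (5/3)u² + u + 1.
Check: f(4) = -833/3. ✓

f(u) = -4u^3 - (5/3)u^2 + u + 1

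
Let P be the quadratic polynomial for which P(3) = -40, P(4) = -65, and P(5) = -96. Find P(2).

Using the Lagrange interpolation formula with nodes 3, 4, 5:
  L_0(s) = (s - 4)(s - 5) / 2
  L_1(s) = (s - 3)(s - 5) / -1
  L_2(s) = (s - 3)(s - 4) / 2
Then P(s) = -40·L_0(s) - 65·L_1(s) - 96·L_2(s).
Expanding and collecting terms gives P(s) = -3s² - 4s - 1.
Evaluating at s = 2: P(2) = -21.

-21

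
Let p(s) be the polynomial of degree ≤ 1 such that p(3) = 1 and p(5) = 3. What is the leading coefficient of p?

Write p(s) = as + b. Substituting each data point gives a linear system:
  3a + b = 1
  5a + b = 3
Solving the system yields a = 1, b = -2.
So p(s) = s - 2.
The leading coefficient is 1.

1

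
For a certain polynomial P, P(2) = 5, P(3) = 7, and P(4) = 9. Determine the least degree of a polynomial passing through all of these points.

Forward differences of the values at t = 2, 3, 4:
  P  : 5  7  9
  Δ  : 2  2
  Δ^2: 0
The first differences are constant (2) and nonzero, while all higher differences vanish, so the minimal degree is 1.

1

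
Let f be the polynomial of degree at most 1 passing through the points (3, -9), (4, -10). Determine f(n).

f(n) = -n - 6

Write f(n) = an + b. Substituting each data point gives a linear system:
  3a + b = -9
  4a + b = -10
Solving the system yields a = -1, b = -6.
So f(n) = -n - 6.
Check: f(3) = -9. ✓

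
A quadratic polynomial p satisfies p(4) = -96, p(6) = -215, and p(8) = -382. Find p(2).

Write p(x) = ax^2 + bx + c. Substituting each data point gives a linear system:
  16a + 4b + c = -96
  36a + 6b + c = -215
  64a + 8b + c = -382
Solving the system yields a = -6, b = 1/2, c = -2.
So p(x) = -6x^2 + (1/2)x - 2.
Then p(2) = -25.

-25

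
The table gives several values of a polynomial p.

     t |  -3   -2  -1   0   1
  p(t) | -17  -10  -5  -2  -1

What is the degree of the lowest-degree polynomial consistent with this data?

2

Forward differences of the values at t = -3, -2, -1, 0, 1:
  p  : -17  -10  -5  -2  -1
  Δ  : 7  5  3  1
  Δ^2: -2  -2  -2
  Δ^3: 0  0
  Δ^4: 0
The second differences are constant (-2) and nonzero, while all higher differences vanish, so the minimal degree is 2.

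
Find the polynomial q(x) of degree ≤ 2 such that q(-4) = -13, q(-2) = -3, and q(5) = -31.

q(x) = -x^2 - x - 1

Write q(x) = ax^2 + bx + c. Substituting each data point gives a linear system:
  16a - 4b + c = -13
  4a - 2b + c = -3
  25a + 5b + c = -31
Solving the system yields a = -1, b = -1, c = -1.
So q(x) = -x^2 - x - 1.
Check: q(-2) = -3. ✓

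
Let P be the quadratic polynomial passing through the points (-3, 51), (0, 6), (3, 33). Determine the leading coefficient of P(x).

4

Write P(x) = ax^2 + bx + c. Substituting each data point gives a linear system:
  9a - 3b + c = 51
  c = 6
  9a + 3b + c = 33
Solving the system yields a = 4, b = -3, c = 6.
So P(x) = 4x² - 3x + 6.
The leading coefficient is 4.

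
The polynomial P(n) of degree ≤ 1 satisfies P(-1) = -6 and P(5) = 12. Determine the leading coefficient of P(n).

Write P(n) = an + b. Substituting each data point gives a linear system:
  -a + b = -6
  5a + b = 12
Solving the system yields a = 3, b = -3.
So P(n) = 3n - 3.
The leading coefficient is 3.

3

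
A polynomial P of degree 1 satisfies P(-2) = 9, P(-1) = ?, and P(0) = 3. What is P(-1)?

On equispaced nodes a degree-1 polynomial has vanishing second forward difference, so
  P(-2) - 2·P(-1) + P(0) = 0.
Substituting the known values and solving for P(-1):
  -2·P(-1) = -12
  P(-1) = 6.

6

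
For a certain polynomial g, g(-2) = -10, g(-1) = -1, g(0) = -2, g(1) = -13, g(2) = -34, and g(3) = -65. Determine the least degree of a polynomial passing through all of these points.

2

Forward differences of the values at s = -2, -1, 0, 1, 2, 3:
  g  : -10  -1  -2  -13  -34  -65
  Δ  : 9  -1  -11  -21  -31
  Δ^2: -10  -10  -10  -10
  Δ^3: 0  0  0
  Δ^4: 0  0
  Δ^5: 0
The second differences are constant (-10) and nonzero, while all higher differences vanish, so the minimal degree is 2.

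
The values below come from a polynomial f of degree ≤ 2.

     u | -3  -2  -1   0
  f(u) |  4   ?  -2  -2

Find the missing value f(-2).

0

The 3 known points determine the degree-2 polynomial uniquely.
Write f(u) = au^2 + bu + c. Substituting each data point gives a linear system:
  9a - 3b + c = 4
  a - b + c = -2
  c = -2
Solving the system yields a = 1, b = 1, c = -2.
So f(u) = u² + u - 2.
Then f(-2) = 0.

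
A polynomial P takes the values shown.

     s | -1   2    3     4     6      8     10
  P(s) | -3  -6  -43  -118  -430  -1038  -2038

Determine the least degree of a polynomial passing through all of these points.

Divided differences on the nodes -1, 2, 3, 4, 6, 8, 10:
  order 0: -3  -6  -43  -118  -430  -1038  -2038
  order 1: -1  -37  -75  -156  -304  -500
  order 2: -9  -19  -27  -37  -49
  order 3: -2  -2  -2  -2
  order 4: 0  0  0
  order 5: 0  0
  order 6: 0
The order-3 divided differences are all -2 (nonzero) and every higher order vanishes, so the data lies on a polynomial of degree exactly 3.

3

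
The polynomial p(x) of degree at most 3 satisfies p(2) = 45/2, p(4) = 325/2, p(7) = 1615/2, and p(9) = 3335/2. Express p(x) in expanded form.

p(x) = 2x^3 + 3x^2 - 4x + 5/2

Using the Lagrange interpolation formula with nodes 2, 4, 7, 9:
  L_0(x) = (x - 4)(x - 7)(x - 9) / -70
  L_1(x) = (x - 2)(x - 7)(x - 9) / 30
  L_2(x) = (x - 2)(x - 4)(x - 9) / -30
  L_3(x) = (x - 2)(x - 4)(x - 7) / 70
Then p(x) = 45/2·L_0(x) + 325/2·L_1(x) + 1615/2·L_2(x) + 3335/2·L_3(x).
Expanding and collecting terms gives p(x) = 2x^3 + 3x^2 - 4x + 5/2.
Check: p(4) = 325/2. ✓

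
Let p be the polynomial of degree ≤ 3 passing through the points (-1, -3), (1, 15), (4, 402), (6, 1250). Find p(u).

p(u) = 5u^3 + 4u^2 + 4u + 2

Write p(u) = au^3 + bu^2 + cu + d. Substituting each data point gives a linear system:
  -a + b - c + d = -3
  a + b + c + d = 15
  64a + 16b + 4c + d = 402
  216a + 36b + 6c + d = 1250
Solving the system yields a = 5, b = 4, c = 4, d = 2.
So p(u) = 5u^3 + 4u^2 + 4u + 2.
Check: p(1) = 15. ✓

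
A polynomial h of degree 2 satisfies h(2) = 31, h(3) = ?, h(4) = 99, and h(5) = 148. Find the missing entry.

60

On equispaced nodes a degree-2 polynomial has vanishing third forward difference, so
  - h(2) + 3·h(3) - 3·h(4) + h(5) = 0.
Substituting the known values and solving for h(3):
  3·h(3) = 180
  h(3) = 60.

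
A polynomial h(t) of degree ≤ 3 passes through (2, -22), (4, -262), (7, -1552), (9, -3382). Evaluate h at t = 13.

Write h(t) = at^3 + bt^2 + ct + d. Substituting each data point gives a linear system:
  8a + 4b + 2c + d = -22
  64a + 16b + 4c + d = -262
  343a + 49b + 7c + d = -1552
  729a + 81b + 9c + d = -3382
Solving the system yields a = -5, b = 3, c = 2, d = 2.
So h(t) = -5t^3 + 3t^2 + 2t + 2.
Then h(13) = -10450.

-10450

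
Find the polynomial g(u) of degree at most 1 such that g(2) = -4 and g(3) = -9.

Write g(u) = au + b. Substituting each data point gives a linear system:
  2a + b = -4
  3a + b = -9
Solving the system yields a = -5, b = 6.
So g(u) = -5u + 6.
Check: g(2) = -4. ✓

g(u) = -5u + 6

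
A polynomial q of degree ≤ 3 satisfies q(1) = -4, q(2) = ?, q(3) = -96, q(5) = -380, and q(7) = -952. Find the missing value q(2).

The 4 known points determine the degree-3 polynomial uniquely.
Write q(n) = an^3 + bn^2 + cn + d. Substituting each data point gives a linear system:
  a + b + c + d = -4
  27a + 9b + 3c + d = -96
  125a + 25b + 5c + d = -380
  343a + 49b + 7c + d = -952
Solving the system yields a = -2, b = -6, c = 4, d = 0.
So q(n) = -2n^3 - 6n^2 + 4n.
Then q(2) = -32.

-32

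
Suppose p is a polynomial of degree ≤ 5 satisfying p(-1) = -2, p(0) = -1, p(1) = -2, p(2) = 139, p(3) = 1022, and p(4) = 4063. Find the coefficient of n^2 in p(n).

Write p(n) = an^5 + bn^4 + cn^3 + dn^2 + en + k. Substituting each data point gives a linear system:
  -a + b - c + d - e + k = -2
  k = -1
  a + b + c + d + e + k = -2
  32a + 16b + 8c + 4d + 2e + k = 139
  243a + 81b + 27c + 9d + 3e + k = 1022
  1024a + 256b + 64c + 16d + 4e + k = 4063
Solving the system yields a = 3, b = 4, c = 1, d = -5, e = -4, k = -1.
So p(n) = 3n^5 + 4n^4 + n^3 - 5n^2 - 4n - 1.
The coefficient of n^2 is -5.

-5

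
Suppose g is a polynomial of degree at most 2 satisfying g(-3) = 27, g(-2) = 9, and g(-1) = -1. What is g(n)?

g(n) = 4n^2 + 2n - 3

Using the Lagrange interpolation formula with nodes -3, -2, -1:
  L_0(n) = (n + 2)(n + 1) / 2
  L_1(n) = (n + 3)(n + 1) / -1
  L_2(n) = (n + 3)(n + 2) / 2
Then g(n) = 27·L_0(n) + 9·L_1(n) - 1·L_2(n).
Expanding and collecting terms gives g(n) = 4n^2 + 2n - 3.
Check: g(-1) = -1. ✓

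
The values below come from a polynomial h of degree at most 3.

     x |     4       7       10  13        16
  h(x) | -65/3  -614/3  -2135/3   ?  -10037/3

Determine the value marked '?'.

-5114/3

The 4 known points determine the degree-3 polynomial uniquely.
Write h(x) = ax^3 + bx^2 + cx + d. Substituting each data point gives a linear system:
  64a + 16b + 4c + d = -65/3
  343a + 49b + 7c + d = -614/3
  1000a + 100b + 10c + d = -2135/3
  4096a + 256b + 16c + d = -10037/3
Solving the system yields a = -1, b = 3, c = -1, d = -5/3.
So h(x) = -x³ + 3x² - x - 5/3.
Then h(13) = -5114/3.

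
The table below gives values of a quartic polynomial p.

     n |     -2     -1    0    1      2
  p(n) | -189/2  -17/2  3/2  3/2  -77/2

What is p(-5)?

-5817/2

Write p(n) = an^4 + bn^3 + cn^2 + dn + e. Substituting each data point gives a linear system:
  16a - 8b + 4c - 2d + e = -189/2
  a - b + c - d + e = -17/2
  e = 3/2
  a + b + c + d + e = 3/2
  16a + 8b + 4c + 2d + e = -77/2
Solving the system yields a = -4, b = 3, c = -1, d = 2, e = 3/2.
So p(n) = -4n^4 + 3n^3 - n^2 + 2n + 3/2.
Then p(-5) = -5817/2.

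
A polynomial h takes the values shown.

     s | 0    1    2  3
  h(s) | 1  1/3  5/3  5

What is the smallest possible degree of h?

2

Forward differences of the values at s = 0, 1, 2, 3:
  h  : 1  1/3  5/3  5
  Δ  : -2/3  4/3  10/3
  Δ^2: 2  2
  Δ^3: 0
The second differences are constant (2) and nonzero, while all higher differences vanish, so the minimal degree is 2.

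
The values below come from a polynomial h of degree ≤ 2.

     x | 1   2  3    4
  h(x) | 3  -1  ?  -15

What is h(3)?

The 3 known points determine the degree-2 polynomial uniquely.
Write h(x) = ax^2 + bx + c. Substituting each data point gives a linear system:
  a + b + c = 3
  4a + 2b + c = -1
  16a + 4b + c = -15
Solving the system yields a = -1, b = -1, c = 5.
So h(x) = -x² - x + 5.
Then h(3) = -7.

-7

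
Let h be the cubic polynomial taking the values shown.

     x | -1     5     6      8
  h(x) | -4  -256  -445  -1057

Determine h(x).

Write h(x) = ax^3 + bx^2 + cx + d. Substituting each data point gives a linear system:
  -a + b - c + d = -4
  125a + 25b + 5c + d = -256
  216a + 36b + 6c + d = -445
  512a + 64b + 8c + d = -1057
Solving the system yields a = -2, b = -1, c = 4, d = -1.
So h(x) = -2x³ - x² + 4x - 1.
Check: h(-1) = -4. ✓

h(x) = -2x^3 - x^2 + 4x - 1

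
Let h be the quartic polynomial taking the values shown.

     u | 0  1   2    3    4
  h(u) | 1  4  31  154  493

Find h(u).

Write h(u) = au^4 + bu^3 + cu^2 + du + e. Substituting each data point gives a linear system:
  e = 1
  a + b + c + d + e = 4
  16a + 8b + 4c + 2d + e = 31
  81a + 27b + 9c + 3d + e = 154
  256a + 64b + 16c + 4d + e = 493
Solving the system yields a = 2, b = 0, c = -2, d = 3, e = 1.
So h(u) = 2u⁴ - 2u² + 3u + 1.
Check: h(4) = 493. ✓

h(u) = 2u^4 - 2u^2 + 3u + 1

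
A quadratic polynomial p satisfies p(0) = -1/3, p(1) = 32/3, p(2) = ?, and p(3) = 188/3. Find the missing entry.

The 3 known points determine the degree-2 polynomial uniquely.
Write p(u) = au^2 + bu + c. Substituting each data point gives a linear system:
  c = -1/3
  a + b + c = 32/3
  9a + 3b + c = 188/3
Solving the system yields a = 5, b = 6, c = -1/3.
So p(u) = 5u² + 6u - 1/3.
Then p(2) = 95/3.

95/3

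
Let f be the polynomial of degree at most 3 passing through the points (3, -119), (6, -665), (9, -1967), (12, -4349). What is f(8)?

Using the Lagrange interpolation formula with nodes 3, 6, 9, 12:
  L_0(n) = (n - 6)(n - 9)(n - 12) / -162
  L_1(n) = (n - 3)(n - 9)(n - 12) / 54
  L_2(n) = (n - 3)(n - 6)(n - 12) / -54
  L_3(n) = (n - 3)(n - 6)(n - 9) / 162
Then f(n) = -119·L_0(n) - 665·L_1(n) - 1967·L_2(n) - 4349·L_3(n).
Expanding and collecting terms gives f(n) = -2n^3 - 6n^2 - 2n - 5.
Evaluating at n = 8: f(8) = -1429.

-1429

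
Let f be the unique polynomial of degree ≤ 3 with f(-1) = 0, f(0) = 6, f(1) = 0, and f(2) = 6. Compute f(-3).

-144

Forward differences of the values at u = -1, 0, 1, 2:
  f  : 0  6  0  6
  Δ  : 6  -6  6
  Δ^2: -12  12
  Δ^3: 24
The third differences are constant, confirming degree 3.
Interpolating (Newton forward form) and evaluating at u = -3 gives f(-3) = -144.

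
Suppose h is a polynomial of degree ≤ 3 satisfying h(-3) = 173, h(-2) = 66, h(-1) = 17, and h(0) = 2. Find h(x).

h(x) = -4x^3 + 5x^2 - 6x + 2

Write h(x) = ax^3 + bx^2 + cx + d. Substituting each data point gives a linear system:
  -27a + 9b - 3c + d = 173
  -8a + 4b - 2c + d = 66
  -a + b - c + d = 17
  d = 2
Solving the system yields a = -4, b = 5, c = -6, d = 2.
So h(x) = -4x^3 + 5x^2 - 6x + 2.
Check: h(-2) = 66. ✓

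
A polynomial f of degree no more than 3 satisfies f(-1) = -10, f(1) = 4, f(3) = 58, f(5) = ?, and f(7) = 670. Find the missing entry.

248

On equispaced nodes a degree-3 polynomial has vanishing fourth forward difference, so
  f(-1) - 4·f(1) + 6·f(3) - 4·f(5) + f(7) = 0.
Substituting the known values and solving for f(5):
  -4·f(5) = -992
  f(5) = 248.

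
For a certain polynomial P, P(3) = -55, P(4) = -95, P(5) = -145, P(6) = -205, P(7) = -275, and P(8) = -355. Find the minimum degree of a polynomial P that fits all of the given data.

Forward differences of the values at t = 3, 4, 5, 6, 7, 8:
  P  : -55  -95  -145  -205  -275  -355
  Δ  : -40  -50  -60  -70  -80
  Δ^2: -10  -10  -10  -10
  Δ^3: 0  0  0
  Δ^4: 0  0
  Δ^5: 0
The second differences are constant (-10) and nonzero, while all higher differences vanish, so the minimal degree is 2.

2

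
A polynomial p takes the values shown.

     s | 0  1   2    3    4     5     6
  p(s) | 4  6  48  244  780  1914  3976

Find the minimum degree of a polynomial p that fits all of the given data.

Forward differences of the values at s = 0, 1, 2, 3, 4, 5, 6:
  p  : 4  6  48  244  780  1914  3976
  Δ  : 2  42  196  536  1134  2062
  Δ^2: 40  154  340  598  928
  Δ^3: 114  186  258  330
  Δ^4: 72  72  72
  Δ^5: 0  0
  Δ^6: 0
The fourth differences are constant (72) and nonzero, while all higher differences vanish, so the minimal degree is 4.

4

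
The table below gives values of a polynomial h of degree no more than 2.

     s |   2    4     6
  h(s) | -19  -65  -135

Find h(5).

-97

Using the Lagrange interpolation formula with nodes 2, 4, 6:
  L_0(s) = (s - 4)(s - 6) / 8
  L_1(s) = (s - 2)(s - 6) / -4
  L_2(s) = (s - 2)(s - 4) / 8
Then h(s) = -19·L_0(s) - 65·L_1(s) - 135·L_2(s).
Expanding and collecting terms gives h(s) = -3s² - 5s + 3.
Evaluating at s = 5: h(5) = -97.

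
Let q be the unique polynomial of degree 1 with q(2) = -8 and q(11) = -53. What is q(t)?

Write q(t) = at + b. Substituting each data point gives a linear system:
  2a + b = -8
  11a + b = -53
Solving the system yields a = -5, b = 2.
So q(t) = -5t + 2.
Check: q(11) = -53. ✓

q(t) = -5t + 2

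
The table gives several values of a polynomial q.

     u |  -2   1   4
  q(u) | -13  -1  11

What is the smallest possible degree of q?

Forward differences of the values at u = -2, 1, 4:
  q  : -13  -1  11
  Δ  : 12  12
  Δ^2: 0
The first differences are constant (12) and nonzero, while all higher differences vanish, so the minimal degree is 1.

1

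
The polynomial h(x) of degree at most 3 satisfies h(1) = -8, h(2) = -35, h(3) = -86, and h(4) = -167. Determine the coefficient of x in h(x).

-2

Write h(x) = ax^3 + bx^2 + cx + d. Substituting each data point gives a linear system:
  a + b + c + d = -8
  8a + 4b + 2c + d = -35
  27a + 9b + 3c + d = -86
  64a + 16b + 4c + d = -167
Solving the system yields a = -1, b = -6, c = -2, d = 1.
So h(x) = -x³ - 6x² - 2x + 1.
The coefficient of x is -2.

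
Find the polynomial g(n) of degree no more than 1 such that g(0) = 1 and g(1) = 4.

g(n) = 3n + 1

Write g(n) = an + b. Substituting each data point gives a linear system:
  b = 1
  a + b = 4
Solving the system yields a = 3, b = 1.
So g(n) = 3n + 1.
Check: g(1) = 4. ✓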